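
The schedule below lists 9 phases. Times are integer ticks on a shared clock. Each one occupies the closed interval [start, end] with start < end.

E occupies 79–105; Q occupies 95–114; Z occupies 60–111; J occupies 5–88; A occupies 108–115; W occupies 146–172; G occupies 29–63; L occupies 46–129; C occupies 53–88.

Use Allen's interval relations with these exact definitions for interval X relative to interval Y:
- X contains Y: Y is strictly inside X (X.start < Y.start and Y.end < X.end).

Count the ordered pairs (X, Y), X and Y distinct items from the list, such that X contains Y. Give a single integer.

Checking all 72 ordered pairs for relation 'contains'; matching pairs in alphabetical order:
(J, G): J contains G ✓
(L, A): L contains A ✓
(L, C): L contains C ✓
(L, E): L contains E ✓
(L, Q): L contains Q ✓
(L, Z): L contains Z ✓
(Z, E): Z contains E ✓
Count: 7.

7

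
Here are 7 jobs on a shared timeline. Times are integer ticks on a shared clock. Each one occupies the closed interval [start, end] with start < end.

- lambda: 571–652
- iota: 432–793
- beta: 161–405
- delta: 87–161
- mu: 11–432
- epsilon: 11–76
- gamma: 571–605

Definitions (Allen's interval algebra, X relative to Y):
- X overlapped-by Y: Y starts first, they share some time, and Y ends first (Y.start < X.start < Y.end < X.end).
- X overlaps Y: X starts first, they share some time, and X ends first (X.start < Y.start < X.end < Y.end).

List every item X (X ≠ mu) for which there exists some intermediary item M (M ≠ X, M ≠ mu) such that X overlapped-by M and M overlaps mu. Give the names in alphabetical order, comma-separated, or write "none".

Target mu = [11, 432].
Intermediaries M with M overlaps mu: none.
Union: none.

none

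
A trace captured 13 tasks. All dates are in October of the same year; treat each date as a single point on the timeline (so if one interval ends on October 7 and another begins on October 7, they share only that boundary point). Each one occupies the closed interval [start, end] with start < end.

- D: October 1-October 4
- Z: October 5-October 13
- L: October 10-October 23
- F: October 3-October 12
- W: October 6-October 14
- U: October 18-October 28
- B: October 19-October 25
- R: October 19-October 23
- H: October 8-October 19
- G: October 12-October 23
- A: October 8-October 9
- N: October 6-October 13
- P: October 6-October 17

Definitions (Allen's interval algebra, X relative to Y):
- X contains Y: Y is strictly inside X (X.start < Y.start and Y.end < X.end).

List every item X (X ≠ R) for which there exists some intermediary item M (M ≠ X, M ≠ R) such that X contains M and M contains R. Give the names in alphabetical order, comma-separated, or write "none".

Target R = [October 19, October 23].
Intermediaries M with M contains R: U.
Via U — items with X contains U: none.
Union: none.

none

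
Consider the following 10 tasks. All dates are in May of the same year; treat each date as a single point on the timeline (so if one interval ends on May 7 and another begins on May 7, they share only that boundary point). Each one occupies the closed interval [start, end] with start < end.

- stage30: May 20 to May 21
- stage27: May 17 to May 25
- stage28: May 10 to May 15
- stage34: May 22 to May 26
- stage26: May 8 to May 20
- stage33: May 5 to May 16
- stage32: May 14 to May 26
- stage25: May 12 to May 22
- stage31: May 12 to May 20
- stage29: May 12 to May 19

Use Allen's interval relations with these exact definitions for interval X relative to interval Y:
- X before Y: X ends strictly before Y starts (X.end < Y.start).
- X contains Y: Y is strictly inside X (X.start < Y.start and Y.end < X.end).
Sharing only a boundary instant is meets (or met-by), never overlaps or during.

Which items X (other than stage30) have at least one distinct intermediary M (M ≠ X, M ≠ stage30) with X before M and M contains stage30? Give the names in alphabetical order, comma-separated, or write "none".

stage28, stage33

Target stage30 = [May 20, May 21].
Intermediaries M with M contains stage30: stage25, stage27, stage32.
Via stage25 — items with X before stage25: none.
Via stage27 — items with X before stage27: stage28, stage33.
Via stage32 — items with X before stage32: none.
Union: stage28, stage33.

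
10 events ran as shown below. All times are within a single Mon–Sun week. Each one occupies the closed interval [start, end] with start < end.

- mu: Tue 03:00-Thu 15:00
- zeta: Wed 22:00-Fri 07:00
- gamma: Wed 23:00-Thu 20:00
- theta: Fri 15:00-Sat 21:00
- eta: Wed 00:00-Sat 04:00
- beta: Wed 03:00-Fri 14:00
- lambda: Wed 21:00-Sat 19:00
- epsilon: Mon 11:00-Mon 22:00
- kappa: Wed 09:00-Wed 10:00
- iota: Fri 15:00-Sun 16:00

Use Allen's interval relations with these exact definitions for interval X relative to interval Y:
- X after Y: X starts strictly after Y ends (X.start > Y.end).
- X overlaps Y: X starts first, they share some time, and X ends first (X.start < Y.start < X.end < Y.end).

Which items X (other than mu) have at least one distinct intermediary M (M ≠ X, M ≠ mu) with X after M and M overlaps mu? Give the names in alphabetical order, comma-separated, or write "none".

Target mu = [Tue 03:00, Thu 15:00].
Intermediaries M with M overlaps mu: none.
Union: none.

none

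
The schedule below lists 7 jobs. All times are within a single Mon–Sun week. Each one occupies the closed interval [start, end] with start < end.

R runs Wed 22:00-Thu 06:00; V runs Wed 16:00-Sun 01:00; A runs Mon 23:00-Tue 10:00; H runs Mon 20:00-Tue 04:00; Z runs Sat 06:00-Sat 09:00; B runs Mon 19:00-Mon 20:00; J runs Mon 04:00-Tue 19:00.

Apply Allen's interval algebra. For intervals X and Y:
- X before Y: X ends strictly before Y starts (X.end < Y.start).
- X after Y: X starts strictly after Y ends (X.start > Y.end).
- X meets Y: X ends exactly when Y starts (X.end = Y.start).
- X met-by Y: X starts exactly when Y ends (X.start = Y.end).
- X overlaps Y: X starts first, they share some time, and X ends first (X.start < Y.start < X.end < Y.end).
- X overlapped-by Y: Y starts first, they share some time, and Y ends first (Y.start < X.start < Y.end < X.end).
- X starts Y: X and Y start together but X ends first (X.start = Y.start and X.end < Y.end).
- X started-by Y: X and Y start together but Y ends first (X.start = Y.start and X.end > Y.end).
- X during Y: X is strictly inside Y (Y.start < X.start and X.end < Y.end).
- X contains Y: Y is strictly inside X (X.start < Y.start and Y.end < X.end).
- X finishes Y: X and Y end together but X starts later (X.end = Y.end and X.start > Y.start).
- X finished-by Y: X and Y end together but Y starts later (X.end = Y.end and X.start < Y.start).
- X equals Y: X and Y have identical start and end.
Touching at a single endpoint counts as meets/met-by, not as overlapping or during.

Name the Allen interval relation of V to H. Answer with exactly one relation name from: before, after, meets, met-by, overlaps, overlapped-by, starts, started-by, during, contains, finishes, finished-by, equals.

V = [Wed 16:00, Sun 01:00]; H = [Mon 20:00, Tue 04:00].
Compare endpoints: V.start > H.start, V.start > H.end, V.end > H.start, V.end > H.end.
That pattern is 'after'.

after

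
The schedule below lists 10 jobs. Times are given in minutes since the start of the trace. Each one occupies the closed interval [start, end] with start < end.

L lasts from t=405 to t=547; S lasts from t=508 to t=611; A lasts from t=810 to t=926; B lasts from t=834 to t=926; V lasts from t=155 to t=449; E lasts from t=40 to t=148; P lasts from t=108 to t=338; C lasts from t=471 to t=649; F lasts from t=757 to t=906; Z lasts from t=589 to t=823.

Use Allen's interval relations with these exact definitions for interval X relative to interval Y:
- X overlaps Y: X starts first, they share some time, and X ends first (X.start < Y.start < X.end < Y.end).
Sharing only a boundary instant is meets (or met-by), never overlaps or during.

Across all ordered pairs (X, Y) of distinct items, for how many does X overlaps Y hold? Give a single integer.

Checking all 90 ordered pairs for relation 'overlaps'; matching pairs in alphabetical order:
(C, Z): C overlaps Z ✓
(E, P): E overlaps P ✓
(F, A): F overlaps A ✓
(F, B): F overlaps B ✓
(L, C): L overlaps C ✓
(L, S): L overlaps S ✓
(P, V): P overlaps V ✓
(S, Z): S overlaps Z ✓
(V, L): V overlaps L ✓
(Z, A): Z overlaps A ✓
(Z, F): Z overlaps F ✓
Count: 11.

11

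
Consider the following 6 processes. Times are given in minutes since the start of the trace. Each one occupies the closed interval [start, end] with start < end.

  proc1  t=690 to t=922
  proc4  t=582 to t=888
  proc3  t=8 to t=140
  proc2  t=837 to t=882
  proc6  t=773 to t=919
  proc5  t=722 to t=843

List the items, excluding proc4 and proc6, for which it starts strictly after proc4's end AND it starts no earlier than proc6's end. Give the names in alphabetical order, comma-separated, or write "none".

none

Conditions: its start is strictly after proc4's end (X.start > t=888) AND its start is no earlier than proc6's end (X.start >= t=919).
proc1: start t=690 > t=888? ✗; start t=690 >= t=919? ✗ → no.
proc2: start t=837 > t=888? ✗; start t=837 >= t=919? ✗ → no.
proc3: start t=8 > t=888? ✗; start t=8 >= t=919? ✗ → no.
proc5: start t=722 > t=888? ✗; start t=722 >= t=919? ✗ → no.
Result: none.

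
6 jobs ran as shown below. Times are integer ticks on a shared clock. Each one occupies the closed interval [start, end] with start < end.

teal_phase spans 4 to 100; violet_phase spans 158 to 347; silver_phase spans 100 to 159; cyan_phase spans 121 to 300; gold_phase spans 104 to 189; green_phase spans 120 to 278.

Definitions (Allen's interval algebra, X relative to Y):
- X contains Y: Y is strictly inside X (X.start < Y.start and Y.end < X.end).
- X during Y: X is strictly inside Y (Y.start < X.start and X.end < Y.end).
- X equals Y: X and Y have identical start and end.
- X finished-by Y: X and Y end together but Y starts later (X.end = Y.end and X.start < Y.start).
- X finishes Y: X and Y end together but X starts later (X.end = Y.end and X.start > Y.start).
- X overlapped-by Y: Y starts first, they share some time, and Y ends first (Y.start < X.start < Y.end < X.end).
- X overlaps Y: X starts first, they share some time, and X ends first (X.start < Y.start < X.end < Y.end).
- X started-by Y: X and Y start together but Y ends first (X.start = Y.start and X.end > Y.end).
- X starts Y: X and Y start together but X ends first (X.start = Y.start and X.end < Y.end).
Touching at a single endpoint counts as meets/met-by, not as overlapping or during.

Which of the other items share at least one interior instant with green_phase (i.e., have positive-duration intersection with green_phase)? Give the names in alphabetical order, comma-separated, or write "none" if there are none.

cyan_phase, gold_phase, silver_phase, violet_phase

Target green_phase = [120, 278].
cyan_phase [121, 300] → overlapped-by → yes.
gold_phase [104, 189] → overlaps → yes.
silver_phase [100, 159] → overlaps → yes.
teal_phase [4, 100] → before → no.
violet_phase [158, 347] → overlapped-by → yes.
Result: cyan_phase, gold_phase, silver_phase, violet_phase.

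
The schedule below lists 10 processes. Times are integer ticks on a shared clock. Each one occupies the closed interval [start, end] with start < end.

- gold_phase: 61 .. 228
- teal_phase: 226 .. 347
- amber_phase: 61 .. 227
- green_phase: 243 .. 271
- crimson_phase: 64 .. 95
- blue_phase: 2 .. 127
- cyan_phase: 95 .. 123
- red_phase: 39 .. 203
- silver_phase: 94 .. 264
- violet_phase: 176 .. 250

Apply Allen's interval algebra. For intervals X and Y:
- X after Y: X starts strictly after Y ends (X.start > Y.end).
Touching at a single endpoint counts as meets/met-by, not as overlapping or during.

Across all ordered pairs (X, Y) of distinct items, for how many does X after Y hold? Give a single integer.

13

Checking all 90 ordered pairs for relation 'after'; matching pairs in alphabetical order:
(green_phase, amber_phase): green_phase after amber_phase ✓
(green_phase, blue_phase): green_phase after blue_phase ✓
(green_phase, crimson_phase): green_phase after crimson_phase ✓
(green_phase, cyan_phase): green_phase after cyan_phase ✓
(green_phase, gold_phase): green_phase after gold_phase ✓
(green_phase, red_phase): green_phase after red_phase ✓
(teal_phase, blue_phase): teal_phase after blue_phase ✓
(teal_phase, crimson_phase): teal_phase after crimson_phase ✓
(teal_phase, cyan_phase): teal_phase after cyan_phase ✓
(teal_phase, red_phase): teal_phase after red_phase ✓
(violet_phase, blue_phase): violet_phase after blue_phase ✓
(violet_phase, crimson_phase): violet_phase after crimson_phase ✓
(violet_phase, cyan_phase): violet_phase after cyan_phase ✓
Count: 13.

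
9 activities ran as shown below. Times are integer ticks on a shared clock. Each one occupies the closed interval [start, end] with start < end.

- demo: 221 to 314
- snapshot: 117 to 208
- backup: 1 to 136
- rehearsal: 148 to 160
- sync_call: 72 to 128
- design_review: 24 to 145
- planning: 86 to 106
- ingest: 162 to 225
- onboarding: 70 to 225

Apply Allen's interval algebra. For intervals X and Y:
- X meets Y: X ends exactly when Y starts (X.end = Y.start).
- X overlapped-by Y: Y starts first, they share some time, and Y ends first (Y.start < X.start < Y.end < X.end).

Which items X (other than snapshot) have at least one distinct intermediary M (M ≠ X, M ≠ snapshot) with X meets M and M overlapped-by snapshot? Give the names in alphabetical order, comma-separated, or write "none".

Target snapshot = [117, 208].
Intermediaries M with M overlapped-by snapshot: ingest.
Via ingest — items with X meets ingest: none.
Union: none.

none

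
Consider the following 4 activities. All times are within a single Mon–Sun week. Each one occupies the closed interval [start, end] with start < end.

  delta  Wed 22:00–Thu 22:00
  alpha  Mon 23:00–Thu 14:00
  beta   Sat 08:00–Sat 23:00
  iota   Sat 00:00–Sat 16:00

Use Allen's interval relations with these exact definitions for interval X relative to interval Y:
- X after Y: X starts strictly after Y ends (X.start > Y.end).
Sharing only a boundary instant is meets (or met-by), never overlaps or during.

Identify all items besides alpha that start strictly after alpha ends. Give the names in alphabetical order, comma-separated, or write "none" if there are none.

beta, iota

Target alpha = [Mon 23:00, Thu 14:00].
beta [Sat 08:00, Sat 23:00] → after → yes.
delta [Wed 22:00, Thu 22:00] → overlapped-by → no.
iota [Sat 00:00, Sat 16:00] → after → yes.
Result: beta, iota.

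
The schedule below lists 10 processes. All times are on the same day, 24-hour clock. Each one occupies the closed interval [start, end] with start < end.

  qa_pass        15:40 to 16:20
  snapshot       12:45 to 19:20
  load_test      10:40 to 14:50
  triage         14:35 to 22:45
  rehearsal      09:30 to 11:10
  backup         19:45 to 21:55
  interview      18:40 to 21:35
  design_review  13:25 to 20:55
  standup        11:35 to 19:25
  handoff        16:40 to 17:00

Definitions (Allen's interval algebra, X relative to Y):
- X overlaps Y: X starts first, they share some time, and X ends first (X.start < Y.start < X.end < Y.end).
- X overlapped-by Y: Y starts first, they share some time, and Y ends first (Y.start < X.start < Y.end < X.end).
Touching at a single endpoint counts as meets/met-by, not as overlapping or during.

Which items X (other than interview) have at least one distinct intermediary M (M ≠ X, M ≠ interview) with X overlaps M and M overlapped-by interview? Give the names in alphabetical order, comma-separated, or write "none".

design_review

Target interview = [18:40, 21:35].
Intermediaries M with M overlapped-by interview: backup.
Via backup — items with X overlaps backup: design_review.
Union: design_review.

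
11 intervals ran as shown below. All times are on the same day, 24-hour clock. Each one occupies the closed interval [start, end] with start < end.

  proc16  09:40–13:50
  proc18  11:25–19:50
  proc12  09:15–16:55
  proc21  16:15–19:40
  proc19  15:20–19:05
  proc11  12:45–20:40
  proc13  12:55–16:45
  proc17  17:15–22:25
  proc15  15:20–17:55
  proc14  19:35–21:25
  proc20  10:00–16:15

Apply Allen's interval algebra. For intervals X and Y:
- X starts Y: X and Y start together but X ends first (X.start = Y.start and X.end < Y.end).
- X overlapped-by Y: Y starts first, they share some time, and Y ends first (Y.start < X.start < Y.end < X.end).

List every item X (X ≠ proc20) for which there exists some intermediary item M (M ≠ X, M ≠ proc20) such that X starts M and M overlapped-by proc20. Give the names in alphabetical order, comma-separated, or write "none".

proc15

Target proc20 = [10:00, 16:15].
Intermediaries M with M overlapped-by proc20: proc11, proc13, proc15, proc18, proc19.
Via proc11 — items with X starts proc11: none.
Via proc13 — items with X starts proc13: none.
Via proc15 — items with X starts proc15: none.
Via proc18 — items with X starts proc18: none.
Via proc19 — items with X starts proc19: proc15.
Union: proc15.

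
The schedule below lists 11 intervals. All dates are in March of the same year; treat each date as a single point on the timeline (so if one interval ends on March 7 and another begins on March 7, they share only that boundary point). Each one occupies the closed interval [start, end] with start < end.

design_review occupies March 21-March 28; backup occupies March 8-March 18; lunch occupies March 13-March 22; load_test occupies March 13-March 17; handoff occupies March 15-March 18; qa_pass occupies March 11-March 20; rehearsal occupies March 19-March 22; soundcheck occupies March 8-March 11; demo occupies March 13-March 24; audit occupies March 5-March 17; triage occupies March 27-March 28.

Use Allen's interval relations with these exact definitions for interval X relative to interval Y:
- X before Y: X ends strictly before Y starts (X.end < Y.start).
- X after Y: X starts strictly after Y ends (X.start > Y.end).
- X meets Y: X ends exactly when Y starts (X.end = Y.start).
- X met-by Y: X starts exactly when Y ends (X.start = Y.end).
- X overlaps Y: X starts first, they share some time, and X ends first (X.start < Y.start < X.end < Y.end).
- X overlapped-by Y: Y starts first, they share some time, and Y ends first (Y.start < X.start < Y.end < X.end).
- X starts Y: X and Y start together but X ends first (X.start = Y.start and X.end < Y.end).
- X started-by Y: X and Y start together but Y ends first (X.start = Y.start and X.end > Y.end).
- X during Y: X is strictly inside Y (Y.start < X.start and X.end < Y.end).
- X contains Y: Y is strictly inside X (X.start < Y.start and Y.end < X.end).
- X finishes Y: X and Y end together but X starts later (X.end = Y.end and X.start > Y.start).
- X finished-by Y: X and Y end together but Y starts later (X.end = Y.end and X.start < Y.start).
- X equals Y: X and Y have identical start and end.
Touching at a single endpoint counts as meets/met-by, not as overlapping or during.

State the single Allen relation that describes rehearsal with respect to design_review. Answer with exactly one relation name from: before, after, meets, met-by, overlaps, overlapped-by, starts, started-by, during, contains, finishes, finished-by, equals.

overlaps

rehearsal = [March 19, March 22]; design_review = [March 21, March 28].
Compare endpoints: rehearsal.start < design_review.start, rehearsal.start < design_review.end, rehearsal.end > design_review.start, rehearsal.end < design_review.end.
That pattern is 'overlaps'.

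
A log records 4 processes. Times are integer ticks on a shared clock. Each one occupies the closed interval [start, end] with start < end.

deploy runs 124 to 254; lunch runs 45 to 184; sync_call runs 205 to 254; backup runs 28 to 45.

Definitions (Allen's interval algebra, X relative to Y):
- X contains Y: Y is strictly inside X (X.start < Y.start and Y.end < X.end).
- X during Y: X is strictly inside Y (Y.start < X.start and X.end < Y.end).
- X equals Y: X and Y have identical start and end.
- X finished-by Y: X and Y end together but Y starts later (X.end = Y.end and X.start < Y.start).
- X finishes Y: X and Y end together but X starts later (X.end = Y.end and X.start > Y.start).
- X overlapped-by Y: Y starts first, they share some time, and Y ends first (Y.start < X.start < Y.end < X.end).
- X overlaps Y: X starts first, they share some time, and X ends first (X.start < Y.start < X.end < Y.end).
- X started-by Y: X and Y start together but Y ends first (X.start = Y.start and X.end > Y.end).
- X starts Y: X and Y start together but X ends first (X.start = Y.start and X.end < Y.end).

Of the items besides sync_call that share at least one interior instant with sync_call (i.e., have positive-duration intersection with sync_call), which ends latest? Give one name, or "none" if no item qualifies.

Target sync_call = [205, 254].
backup [28, 45] → before → excluded.
deploy [124, 254] → finished-by → candidate.
lunch [45, 184] → before → excluded.
Among candidates, latest end is 254 → deploy.

deploy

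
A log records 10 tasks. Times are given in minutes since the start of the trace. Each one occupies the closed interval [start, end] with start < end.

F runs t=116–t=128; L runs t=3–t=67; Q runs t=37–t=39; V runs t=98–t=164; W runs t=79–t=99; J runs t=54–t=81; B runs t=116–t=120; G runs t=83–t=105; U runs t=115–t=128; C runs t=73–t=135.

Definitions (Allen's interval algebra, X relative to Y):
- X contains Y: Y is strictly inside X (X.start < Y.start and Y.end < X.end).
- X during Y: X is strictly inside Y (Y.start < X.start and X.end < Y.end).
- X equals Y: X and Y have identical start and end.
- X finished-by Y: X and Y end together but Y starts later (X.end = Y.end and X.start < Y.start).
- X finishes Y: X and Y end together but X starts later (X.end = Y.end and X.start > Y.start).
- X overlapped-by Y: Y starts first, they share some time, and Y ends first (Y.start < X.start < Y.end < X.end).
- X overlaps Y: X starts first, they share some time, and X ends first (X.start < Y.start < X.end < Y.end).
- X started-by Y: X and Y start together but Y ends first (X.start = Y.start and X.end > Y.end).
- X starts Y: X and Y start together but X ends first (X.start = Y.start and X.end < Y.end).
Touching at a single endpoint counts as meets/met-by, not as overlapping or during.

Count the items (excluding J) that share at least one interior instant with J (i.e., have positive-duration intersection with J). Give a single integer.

Target J = [t=54, t=81].
B [t=116, t=120] → after → no.
C [t=73, t=135] → overlapped-by → counts.
F [t=116, t=128] → after → no.
G [t=83, t=105] → after → no.
L [t=3, t=67] → overlaps → counts.
Q [t=37, t=39] → before → no.
U [t=115, t=128] → after → no.
V [t=98, t=164] → after → no.
W [t=79, t=99] → overlapped-by → counts.
Total: 3.

3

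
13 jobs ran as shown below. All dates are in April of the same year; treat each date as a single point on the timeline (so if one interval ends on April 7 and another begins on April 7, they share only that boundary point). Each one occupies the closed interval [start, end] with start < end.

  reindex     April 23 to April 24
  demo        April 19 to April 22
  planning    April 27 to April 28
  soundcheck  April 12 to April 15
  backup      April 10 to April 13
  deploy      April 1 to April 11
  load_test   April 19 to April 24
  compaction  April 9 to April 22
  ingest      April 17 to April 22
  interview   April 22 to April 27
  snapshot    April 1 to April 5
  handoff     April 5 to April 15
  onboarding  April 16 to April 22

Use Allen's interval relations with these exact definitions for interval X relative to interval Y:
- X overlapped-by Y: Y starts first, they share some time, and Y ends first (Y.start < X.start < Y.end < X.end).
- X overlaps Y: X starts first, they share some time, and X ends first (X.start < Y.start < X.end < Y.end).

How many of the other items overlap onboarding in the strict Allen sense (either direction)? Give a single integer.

1

Target onboarding = [April 16, April 22].
backup [April 10, April 13] → before → no.
compaction [April 9, April 22] → finished-by → no.
demo [April 19, April 22] → finishes → no.
deploy [April 1, April 11] → before → no.
handoff [April 5, April 15] → before → no.
ingest [April 17, April 22] → finishes → no.
interview [April 22, April 27] → met-by → no.
load_test [April 19, April 24] → overlapped-by → counts.
planning [April 27, April 28] → after → no.
reindex [April 23, April 24] → after → no.
snapshot [April 1, April 5] → before → no.
soundcheck [April 12, April 15] → before → no.
Total: 1.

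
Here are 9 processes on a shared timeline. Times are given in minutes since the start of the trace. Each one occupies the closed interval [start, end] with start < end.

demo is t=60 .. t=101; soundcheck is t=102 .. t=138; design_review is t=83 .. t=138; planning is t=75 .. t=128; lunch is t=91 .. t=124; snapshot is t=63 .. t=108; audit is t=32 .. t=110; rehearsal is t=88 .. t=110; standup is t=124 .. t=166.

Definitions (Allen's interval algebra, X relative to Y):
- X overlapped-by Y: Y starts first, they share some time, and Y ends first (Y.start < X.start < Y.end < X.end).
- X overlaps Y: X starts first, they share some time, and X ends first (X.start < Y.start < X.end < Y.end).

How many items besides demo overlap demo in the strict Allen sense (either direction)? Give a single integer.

5

Target demo = [t=60, t=101].
audit [t=32, t=110] → contains → no.
design_review [t=83, t=138] → overlapped-by → counts.
lunch [t=91, t=124] → overlapped-by → counts.
planning [t=75, t=128] → overlapped-by → counts.
rehearsal [t=88, t=110] → overlapped-by → counts.
snapshot [t=63, t=108] → overlapped-by → counts.
soundcheck [t=102, t=138] → after → no.
standup [t=124, t=166] → after → no.
Total: 5.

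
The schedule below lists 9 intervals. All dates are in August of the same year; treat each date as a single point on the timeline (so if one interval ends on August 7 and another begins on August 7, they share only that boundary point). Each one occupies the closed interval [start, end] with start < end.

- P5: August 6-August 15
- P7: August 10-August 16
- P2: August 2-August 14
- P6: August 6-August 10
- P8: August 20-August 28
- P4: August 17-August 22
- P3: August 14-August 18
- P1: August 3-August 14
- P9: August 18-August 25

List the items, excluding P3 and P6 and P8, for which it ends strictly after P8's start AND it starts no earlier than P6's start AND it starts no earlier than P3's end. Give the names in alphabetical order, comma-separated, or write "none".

Conditions: its end is strictly after P8's start (X.end > August 20) AND its start is no earlier than P6's start (X.start >= August 6) AND its start is no earlier than P3's end (X.start >= August 18).
P1: end August 14 > August 20? ✗; start August 3 >= August 6? ✗; start August 3 >= August 18? ✗ → no.
P2: end August 14 > August 20? ✗; start August 2 >= August 6? ✗; start August 2 >= August 18? ✗ → no.
P4: end August 22 > August 20? ✓; start August 17 >= August 6? ✓; start August 17 >= August 18? ✗ → no.
P5: end August 15 > August 20? ✗; start August 6 >= August 6? ✓; start August 6 >= August 18? ✗ → no.
P7: end August 16 > August 20? ✗; start August 10 >= August 6? ✓; start August 10 >= August 18? ✗ → no.
P9: end August 25 > August 20? ✓; start August 18 >= August 6? ✓; start August 18 >= August 18? ✓ → yes.
Result: P9.

P9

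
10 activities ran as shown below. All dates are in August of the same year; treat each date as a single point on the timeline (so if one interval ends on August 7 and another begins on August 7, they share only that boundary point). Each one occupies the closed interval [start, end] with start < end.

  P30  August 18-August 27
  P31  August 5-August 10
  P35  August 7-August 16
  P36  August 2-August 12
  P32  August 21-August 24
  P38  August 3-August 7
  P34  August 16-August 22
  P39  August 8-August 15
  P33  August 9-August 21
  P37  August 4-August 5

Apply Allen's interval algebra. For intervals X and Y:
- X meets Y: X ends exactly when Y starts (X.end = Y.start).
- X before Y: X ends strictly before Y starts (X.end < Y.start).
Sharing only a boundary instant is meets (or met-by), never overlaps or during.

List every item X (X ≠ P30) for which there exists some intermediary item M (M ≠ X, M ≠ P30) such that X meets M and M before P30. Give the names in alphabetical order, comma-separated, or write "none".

P37, P38

Target P30 = [August 18, August 27].
Intermediaries M with M before P30: P31, P35, P36, P37, P38, P39.
Via P31 — items with X meets P31: P37.
Via P35 — items with X meets P35: P38.
Via P36 — items with X meets P36: none.
Via P37 — items with X meets P37: none.
Via P38 — items with X meets P38: none.
Via P39 — items with X meets P39: none.
Union: P37, P38.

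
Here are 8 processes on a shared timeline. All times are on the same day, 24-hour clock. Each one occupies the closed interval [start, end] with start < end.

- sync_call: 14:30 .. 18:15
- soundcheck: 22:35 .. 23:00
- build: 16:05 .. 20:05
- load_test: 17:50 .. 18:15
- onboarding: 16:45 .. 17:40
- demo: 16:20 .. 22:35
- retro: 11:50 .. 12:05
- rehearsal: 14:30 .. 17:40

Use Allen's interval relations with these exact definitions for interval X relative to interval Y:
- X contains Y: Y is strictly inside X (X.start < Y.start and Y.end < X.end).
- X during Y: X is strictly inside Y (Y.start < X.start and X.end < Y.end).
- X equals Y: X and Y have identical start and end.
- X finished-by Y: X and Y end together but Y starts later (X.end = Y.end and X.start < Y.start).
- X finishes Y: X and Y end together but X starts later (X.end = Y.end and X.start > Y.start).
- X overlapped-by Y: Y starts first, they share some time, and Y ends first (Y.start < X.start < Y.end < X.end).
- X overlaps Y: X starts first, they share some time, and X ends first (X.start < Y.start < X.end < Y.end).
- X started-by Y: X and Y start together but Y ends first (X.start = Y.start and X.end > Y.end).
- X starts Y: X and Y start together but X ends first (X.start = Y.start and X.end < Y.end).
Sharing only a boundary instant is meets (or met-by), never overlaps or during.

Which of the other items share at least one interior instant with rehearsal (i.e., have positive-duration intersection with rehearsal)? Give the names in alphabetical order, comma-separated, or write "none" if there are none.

build, demo, onboarding, sync_call

Target rehearsal = [14:30, 17:40].
build [16:05, 20:05] → overlapped-by → yes.
demo [16:20, 22:35] → overlapped-by → yes.
load_test [17:50, 18:15] → after → no.
onboarding [16:45, 17:40] → finishes → yes.
retro [11:50, 12:05] → before → no.
soundcheck [22:35, 23:00] → after → no.
sync_call [14:30, 18:15] → started-by → yes.
Result: build, demo, onboarding, sync_call.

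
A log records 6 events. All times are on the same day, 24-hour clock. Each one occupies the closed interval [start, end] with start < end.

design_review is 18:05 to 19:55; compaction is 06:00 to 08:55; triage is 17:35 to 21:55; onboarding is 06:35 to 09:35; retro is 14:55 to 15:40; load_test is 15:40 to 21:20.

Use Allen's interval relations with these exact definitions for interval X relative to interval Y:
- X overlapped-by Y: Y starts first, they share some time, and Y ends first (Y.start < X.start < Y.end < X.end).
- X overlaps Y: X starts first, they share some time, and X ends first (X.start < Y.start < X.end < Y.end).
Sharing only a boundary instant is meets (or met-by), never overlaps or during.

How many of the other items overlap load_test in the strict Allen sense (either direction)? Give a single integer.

Target load_test = [15:40, 21:20].
compaction [06:00, 08:55] → before → no.
design_review [18:05, 19:55] → during → no.
onboarding [06:35, 09:35] → before → no.
retro [14:55, 15:40] → meets → no.
triage [17:35, 21:55] → overlapped-by → counts.
Total: 1.

1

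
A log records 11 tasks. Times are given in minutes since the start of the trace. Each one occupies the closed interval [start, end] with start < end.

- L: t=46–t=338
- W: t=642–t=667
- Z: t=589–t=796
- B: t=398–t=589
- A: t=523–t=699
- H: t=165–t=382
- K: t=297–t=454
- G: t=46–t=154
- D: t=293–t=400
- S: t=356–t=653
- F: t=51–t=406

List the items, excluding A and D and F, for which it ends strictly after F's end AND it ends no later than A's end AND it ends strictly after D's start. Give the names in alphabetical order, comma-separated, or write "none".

Conditions: its end is strictly after F's end (X.end > t=406) AND its end is no later than A's end (X.end <= t=699) AND its end is strictly after D's start (X.end > t=293).
B: end t=589 > t=406? ✓; end t=589 <= t=699? ✓; end t=589 > t=293? ✓ → yes.
G: end t=154 > t=406? ✗; end t=154 <= t=699? ✓; end t=154 > t=293? ✗ → no.
H: end t=382 > t=406? ✗; end t=382 <= t=699? ✓; end t=382 > t=293? ✓ → no.
K: end t=454 > t=406? ✓; end t=454 <= t=699? ✓; end t=454 > t=293? ✓ → yes.
L: end t=338 > t=406? ✗; end t=338 <= t=699? ✓; end t=338 > t=293? ✓ → no.
S: end t=653 > t=406? ✓; end t=653 <= t=699? ✓; end t=653 > t=293? ✓ → yes.
W: end t=667 > t=406? ✓; end t=667 <= t=699? ✓; end t=667 > t=293? ✓ → yes.
Z: end t=796 > t=406? ✓; end t=796 <= t=699? ✗; end t=796 > t=293? ✓ → no.
Result: B, K, S, W.

B, K, S, W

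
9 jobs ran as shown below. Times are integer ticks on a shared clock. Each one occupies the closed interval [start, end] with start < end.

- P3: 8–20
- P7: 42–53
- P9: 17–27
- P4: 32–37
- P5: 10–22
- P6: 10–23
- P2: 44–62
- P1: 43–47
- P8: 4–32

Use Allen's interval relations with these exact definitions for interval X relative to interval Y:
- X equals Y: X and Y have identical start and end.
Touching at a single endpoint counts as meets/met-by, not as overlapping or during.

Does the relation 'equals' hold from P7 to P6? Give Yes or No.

P7 = [42, 53], P6 = [10, 23].
Actual relation of P7 to P6: after.
Asked whether 'equals' holds → No.

No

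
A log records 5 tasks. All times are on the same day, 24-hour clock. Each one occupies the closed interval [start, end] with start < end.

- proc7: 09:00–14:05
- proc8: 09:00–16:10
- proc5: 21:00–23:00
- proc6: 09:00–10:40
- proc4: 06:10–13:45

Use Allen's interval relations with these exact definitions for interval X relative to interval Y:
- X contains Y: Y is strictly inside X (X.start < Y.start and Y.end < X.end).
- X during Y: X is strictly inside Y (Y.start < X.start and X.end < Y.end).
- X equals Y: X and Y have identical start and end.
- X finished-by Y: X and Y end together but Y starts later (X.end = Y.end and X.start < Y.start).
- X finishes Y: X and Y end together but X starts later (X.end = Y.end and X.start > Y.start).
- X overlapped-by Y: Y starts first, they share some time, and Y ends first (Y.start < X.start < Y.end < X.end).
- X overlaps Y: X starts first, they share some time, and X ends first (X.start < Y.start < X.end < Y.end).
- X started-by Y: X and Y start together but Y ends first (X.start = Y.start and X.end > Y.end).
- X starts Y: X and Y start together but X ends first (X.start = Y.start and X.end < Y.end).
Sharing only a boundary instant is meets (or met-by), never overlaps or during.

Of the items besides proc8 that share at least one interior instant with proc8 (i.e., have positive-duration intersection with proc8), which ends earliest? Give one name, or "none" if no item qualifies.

proc6

Target proc8 = [09:00, 16:10].
proc4 [06:10, 13:45] → overlaps → candidate.
proc5 [21:00, 23:00] → after → excluded.
proc6 [09:00, 10:40] → starts → candidate.
proc7 [09:00, 14:05] → starts → candidate.
Among candidates, earliest end is 10:40 → proc6.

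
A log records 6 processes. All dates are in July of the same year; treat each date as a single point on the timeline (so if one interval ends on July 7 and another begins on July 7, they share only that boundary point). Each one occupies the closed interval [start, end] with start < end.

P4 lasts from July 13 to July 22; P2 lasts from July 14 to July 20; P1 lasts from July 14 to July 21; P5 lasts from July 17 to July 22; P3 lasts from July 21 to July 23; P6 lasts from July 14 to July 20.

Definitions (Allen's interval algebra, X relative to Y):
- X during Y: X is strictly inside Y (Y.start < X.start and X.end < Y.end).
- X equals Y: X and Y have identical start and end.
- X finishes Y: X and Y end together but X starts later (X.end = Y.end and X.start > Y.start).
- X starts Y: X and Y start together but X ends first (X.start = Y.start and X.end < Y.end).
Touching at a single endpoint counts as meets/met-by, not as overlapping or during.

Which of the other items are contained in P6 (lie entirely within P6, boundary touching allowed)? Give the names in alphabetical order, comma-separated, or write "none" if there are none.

P2

Target P6 = [July 14, July 20].
P1 [July 14, July 21] → started-by → no.
P2 [July 14, July 20] → equals → yes.
P3 [July 21, July 23] → after → no.
P4 [July 13, July 22] → contains → no.
P5 [July 17, July 22] → overlapped-by → no.
Result: P2.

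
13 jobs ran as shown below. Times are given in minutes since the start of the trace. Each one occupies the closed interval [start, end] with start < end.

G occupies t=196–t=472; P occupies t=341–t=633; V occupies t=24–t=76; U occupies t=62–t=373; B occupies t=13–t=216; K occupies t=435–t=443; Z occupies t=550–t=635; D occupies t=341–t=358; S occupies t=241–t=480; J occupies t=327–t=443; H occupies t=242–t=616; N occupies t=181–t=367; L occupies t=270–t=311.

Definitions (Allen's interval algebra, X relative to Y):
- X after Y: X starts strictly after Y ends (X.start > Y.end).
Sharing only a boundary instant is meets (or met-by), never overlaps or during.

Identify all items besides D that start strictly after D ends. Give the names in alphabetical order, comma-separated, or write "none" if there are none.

Target D = [t=341, t=358].
B [t=13, t=216] → before → no.
G [t=196, t=472] → contains → no.
H [t=242, t=616] → contains → no.
J [t=327, t=443] → contains → no.
K [t=435, t=443] → after → yes.
L [t=270, t=311] → before → no.
N [t=181, t=367] → contains → no.
P [t=341, t=633] → started-by → no.
S [t=241, t=480] → contains → no.
U [t=62, t=373] → contains → no.
V [t=24, t=76] → before → no.
Z [t=550, t=635] → after → yes.
Result: K, Z.

K, Z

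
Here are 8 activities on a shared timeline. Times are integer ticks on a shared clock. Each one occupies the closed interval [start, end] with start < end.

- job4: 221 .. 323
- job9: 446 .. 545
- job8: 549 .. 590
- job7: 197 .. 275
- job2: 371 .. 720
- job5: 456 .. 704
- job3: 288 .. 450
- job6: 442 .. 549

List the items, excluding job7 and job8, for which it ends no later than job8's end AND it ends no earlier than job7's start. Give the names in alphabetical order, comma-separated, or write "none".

Conditions: its end is no later than job8's end (X.end <= 590) AND its end is no earlier than job7's start (X.end >= 197).
job2: end 720 <= 590? ✗; end 720 >= 197? ✓ → no.
job3: end 450 <= 590? ✓; end 450 >= 197? ✓ → yes.
job4: end 323 <= 590? ✓; end 323 >= 197? ✓ → yes.
job5: end 704 <= 590? ✗; end 704 >= 197? ✓ → no.
job6: end 549 <= 590? ✓; end 549 >= 197? ✓ → yes.
job9: end 545 <= 590? ✓; end 545 >= 197? ✓ → yes.
Result: job3, job4, job6, job9.

job3, job4, job6, job9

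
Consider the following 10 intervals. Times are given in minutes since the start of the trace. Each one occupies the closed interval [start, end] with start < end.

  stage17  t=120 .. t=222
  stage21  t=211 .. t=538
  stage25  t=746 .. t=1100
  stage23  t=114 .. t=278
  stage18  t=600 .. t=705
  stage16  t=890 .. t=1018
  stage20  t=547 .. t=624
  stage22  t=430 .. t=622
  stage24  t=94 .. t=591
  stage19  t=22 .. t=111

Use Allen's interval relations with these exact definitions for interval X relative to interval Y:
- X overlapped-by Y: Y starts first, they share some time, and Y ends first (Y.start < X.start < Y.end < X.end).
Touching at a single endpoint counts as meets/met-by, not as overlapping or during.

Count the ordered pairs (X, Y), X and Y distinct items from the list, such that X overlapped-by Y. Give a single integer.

Checking all 90 ordered pairs for relation 'overlapped-by'; matching pairs in alphabetical order:
(stage18, stage20): stage18 overlapped-by stage20 ✓
(stage18, stage22): stage18 overlapped-by stage22 ✓
(stage20, stage22): stage20 overlapped-by stage22 ✓
(stage20, stage24): stage20 overlapped-by stage24 ✓
(stage21, stage17): stage21 overlapped-by stage17 ✓
(stage21, stage23): stage21 overlapped-by stage23 ✓
(stage22, stage21): stage22 overlapped-by stage21 ✓
(stage22, stage24): stage22 overlapped-by stage24 ✓
(stage24, stage19): stage24 overlapped-by stage19 ✓
Count: 9.

9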